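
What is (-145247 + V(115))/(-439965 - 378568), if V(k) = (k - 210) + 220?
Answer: 145122/818533 ≈ 0.17730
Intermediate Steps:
V(k) = 10 + k (V(k) = (-210 + k) + 220 = 10 + k)
(-145247 + V(115))/(-439965 - 378568) = (-145247 + (10 + 115))/(-439965 - 378568) = (-145247 + 125)/(-818533) = -145122*(-1/818533) = 145122/818533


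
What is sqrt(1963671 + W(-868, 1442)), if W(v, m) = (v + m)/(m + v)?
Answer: 2*sqrt(490918) ≈ 1401.3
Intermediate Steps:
W(v, m) = 1 (W(v, m) = (m + v)/(m + v) = 1)
sqrt(1963671 + W(-868, 1442)) = sqrt(1963671 + 1) = sqrt(1963672) = 2*sqrt(490918)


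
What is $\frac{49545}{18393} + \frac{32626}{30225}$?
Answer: $\frac{699195881}{185309475} \approx 3.7731$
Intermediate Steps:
$\frac{49545}{18393} + \frac{32626}{30225} = 49545 \cdot \frac{1}{18393} + 32626 \cdot \frac{1}{30225} = \frac{16515}{6131} + \frac{32626}{30225} = \frac{699195881}{185309475}$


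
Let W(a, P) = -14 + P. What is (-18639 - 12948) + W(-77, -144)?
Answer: -31745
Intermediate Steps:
(-18639 - 12948) + W(-77, -144) = (-18639 - 12948) + (-14 - 144) = -31587 - 158 = -31745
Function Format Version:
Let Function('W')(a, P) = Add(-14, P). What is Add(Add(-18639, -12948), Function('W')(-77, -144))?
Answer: -31745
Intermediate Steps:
Add(Add(-18639, -12948), Function('W')(-77, -144)) = Add(Add(-18639, -12948), Add(-14, -144)) = Add(-31587, -158) = -31745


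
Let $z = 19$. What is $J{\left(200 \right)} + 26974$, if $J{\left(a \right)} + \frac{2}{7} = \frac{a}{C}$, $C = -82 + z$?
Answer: $\frac{1699144}{63} \approx 26971.0$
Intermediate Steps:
$C = -63$ ($C = -82 + 19 = -63$)
$J{\left(a \right)} = - \frac{2}{7} - \frac{a}{63}$ ($J{\left(a \right)} = - \frac{2}{7} + \frac{a}{-63} = - \frac{2}{7} + a \left(- \frac{1}{63}\right) = - \frac{2}{7} - \frac{a}{63}$)
$J{\left(200 \right)} + 26974 = \left(- \frac{2}{7} - \frac{200}{63}\right) + 26974 = - \frac{218}{63} + 26974 = \frac{1699144}{63}$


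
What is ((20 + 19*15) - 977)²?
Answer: 451584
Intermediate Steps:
((20 + 19*15) - 977)² = ((20 + 285) - 977)² = (305 - 977)² = (-672)² = 451584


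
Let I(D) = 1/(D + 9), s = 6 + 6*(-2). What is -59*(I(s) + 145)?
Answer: -25724/3 ≈ -8574.7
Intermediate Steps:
s = -6 (s = 6 - 12 = -6)
I(D) = 1/(9 + D)
-59*(I(s) + 145) = -59*(1/(9 - 6) + 145) = -59*(1/3 + 145) = -59*(⅓ + 145) = -59*436/3 = -25724/3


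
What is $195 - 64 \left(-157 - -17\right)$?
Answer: $9155$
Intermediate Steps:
$195 - 64 \left(-157 - -17\right) = 195 - 64 \left(-157 + 17\right) = 195 - -8960 = 195 + 8960 = 9155$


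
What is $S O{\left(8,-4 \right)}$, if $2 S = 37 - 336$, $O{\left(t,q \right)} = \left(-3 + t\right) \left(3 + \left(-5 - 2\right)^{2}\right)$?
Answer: $-38870$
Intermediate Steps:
$O{\left(t,q \right)} = -156 + 52 t$ ($O{\left(t,q \right)} = \left(-3 + t\right) \left(3 + \left(-7\right)^{2}\right) = \left(-3 + t\right) \left(3 + 49\right) = \left(-3 + t\right) 52 = -156 + 52 t$)
$S = - \frac{299}{2}$ ($S = \frac{37 - 336}{2} = \frac{1}{2} \left(-299\right) = - \frac{299}{2} \approx -149.5$)
$S O{\left(8,-4 \right)} = - \frac{299 \left(-156 + 52 \cdot 8\right)}{2} = - \frac{299 \left(-156 + 416\right)}{2} = \left(- \frac{299}{2}\right) 260 = -38870$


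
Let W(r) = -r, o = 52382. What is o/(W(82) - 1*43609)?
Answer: -52382/43691 ≈ -1.1989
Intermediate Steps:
o/(W(82) - 1*43609) = 52382/(-1*82 - 1*43609) = 52382/(-82 - 43609) = 52382/(-43691) = 52382*(-1/43691) = -52382/43691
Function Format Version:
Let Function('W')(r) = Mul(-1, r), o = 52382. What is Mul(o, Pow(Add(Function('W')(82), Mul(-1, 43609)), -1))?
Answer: Rational(-52382, 43691) ≈ -1.1989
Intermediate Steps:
Mul(o, Pow(Add(Function('W')(82), Mul(-1, 43609)), -1)) = Mul(52382, Pow(Add(Mul(-1, 82), Mul(-1, 43609)), -1)) = Mul(52382, Pow(Add(-82, -43609), -1)) = Mul(52382, Pow(-43691, -1)) = Mul(52382, Rational(-1, 43691)) = Rational(-52382, 43691)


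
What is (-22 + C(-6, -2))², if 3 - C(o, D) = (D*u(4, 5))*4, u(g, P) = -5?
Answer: 3481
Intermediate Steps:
C(o, D) = 3 + 20*D (C(o, D) = 3 - D*(-5)*4 = 3 - (-5*D)*4 = 3 - (-20)*D = 3 + 20*D)
(-22 + C(-6, -2))² = (-22 + (3 + 20*(-2)))² = (-22 + (3 - 40))² = (-22 - 37)² = (-59)² = 3481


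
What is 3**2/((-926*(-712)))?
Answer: 9/659312 ≈ 1.3651e-5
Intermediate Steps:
3**2/((-926*(-712))) = 9/659312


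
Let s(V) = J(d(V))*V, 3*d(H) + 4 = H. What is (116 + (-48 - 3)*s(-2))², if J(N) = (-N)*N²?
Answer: 868624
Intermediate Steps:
d(H) = -4/3 + H/3
J(N) = -N³
s(V) = -V*(-4/3 + V/3)³ (s(V) = (-(-4/3 + V/3)³)*V = -V*(-4/3 + V/3)³)
(116 + (-48 - 3)*s(-2))² = (116 + (-48 - 3)*(-1/27*(-2)*(-4 - 2)³))² = (116 - (-17)*(-2)*(-6)³/9)² = (116 - (-17)*(-2)*(-216)/9)² = (116 - 51*(-16))² = (116 + 816)² = 932² = 868624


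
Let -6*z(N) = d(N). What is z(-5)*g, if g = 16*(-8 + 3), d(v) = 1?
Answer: 40/3 ≈ 13.333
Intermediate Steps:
z(N) = -⅙ (z(N) = -⅙*1 = -⅙)
g = -80 (g = 16*(-5) = -80)
z(-5)*g = -⅙*(-80) = 40/3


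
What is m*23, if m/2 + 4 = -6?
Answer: -460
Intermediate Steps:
m = -20 (m = -8 + 2*(-6) = -8 - 12 = -20)
m*23 = -20*23 = -460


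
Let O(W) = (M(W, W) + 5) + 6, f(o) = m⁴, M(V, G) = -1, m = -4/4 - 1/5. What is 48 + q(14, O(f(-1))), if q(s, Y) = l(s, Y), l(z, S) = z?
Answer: 62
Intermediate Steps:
m = -6/5 (m = -4*¼ - 1*⅕ = -1 - ⅕ = -6/5 ≈ -1.2000)
f(o) = 1296/625 (f(o) = (-6/5)⁴ = 1296/625)
O(W) = 10 (O(W) = (-1 + 5) + 6 = 4 + 6 = 10)
q(s, Y) = s
48 + q(14, O(f(-1))) = 48 + 14 = 62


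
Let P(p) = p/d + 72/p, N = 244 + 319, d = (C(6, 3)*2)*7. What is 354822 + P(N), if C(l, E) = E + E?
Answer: 16780565041/47292 ≈ 3.5483e+5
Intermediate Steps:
C(l, E) = 2*E
d = 84 (d = ((2*3)*2)*7 = (6*2)*7 = 12*7 = 84)
N = 563
P(p) = 72/p + p/84 (P(p) = p/84 + 72/p = 72/p + p/84)
354822 + P(N) = 354822 + (72/563 + (1/84)*563) = 354822 + (72*(1/563) + 563/84) = 354822 + (72/563 + 563/84) = 354822 + 323017/47292 = 16780565041/47292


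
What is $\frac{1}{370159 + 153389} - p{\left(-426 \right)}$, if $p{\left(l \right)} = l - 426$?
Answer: $\frac{446062897}{523548} \approx 852.0$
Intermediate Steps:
$p{\left(l \right)} = -426 + l$
$\frac{1}{370159 + 153389} - p{\left(-426 \right)} = \frac{1}{370159 + 153389} - \left(-426 - 426\right) = \frac{1}{523548} - -852 = \frac{1}{523548} + 852 = \frac{446062897}{523548}$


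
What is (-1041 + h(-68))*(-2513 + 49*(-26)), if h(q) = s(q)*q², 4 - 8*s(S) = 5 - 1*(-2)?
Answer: 10508925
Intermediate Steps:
s(S) = -3/8 (s(S) = ½ - (5 - 1*(-2))/8 = ½ - (5 + 2)/8 = ½ - ⅛*7 = ½ - 7/8 = -3/8)
h(q) = -3*q²/8
(-1041 + h(-68))*(-2513 + 49*(-26)) = (-1041 - 3/8*(-68)²)*(-2513 + 49*(-26)) = (-1041 - 3/8*4624)*(-2513 - 1274) = (-1041 - 1734)*(-3787) = -2775*(-3787) = 10508925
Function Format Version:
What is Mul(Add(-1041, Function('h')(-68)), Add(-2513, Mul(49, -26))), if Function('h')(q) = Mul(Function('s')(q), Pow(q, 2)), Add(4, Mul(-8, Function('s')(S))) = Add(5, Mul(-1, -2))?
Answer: 10508925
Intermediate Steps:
Function('s')(S) = Rational(-3, 8) (Function('s')(S) = Add(Rational(1, 2), Mul(Rational(-1, 8), Add(5, Mul(-1, -2)))) = Add(Rational(1, 2), Mul(Rational(-1, 8), Add(5, 2))) = Add(Rational(1, 2), Mul(Rational(-1, 8), 7)) = Add(Rational(1, 2), Rational(-7, 8)) = Rational(-3, 8))
Function('h')(q) = Mul(Rational(-3, 8), Pow(q, 2))
Mul(Add(-1041, Function('h')(-68)), Add(-2513, Mul(49, -26))) = Mul(Add(-1041, Mul(Rational(-3, 8), Pow(-68, 2))), Add(-2513, Mul(49, -26))) = Mul(Add(-1041, Mul(Rational(-3, 8), 4624)), Add(-2513, -1274)) = Mul(Add(-1041, -1734), -3787) = Mul(-2775, -3787) = 10508925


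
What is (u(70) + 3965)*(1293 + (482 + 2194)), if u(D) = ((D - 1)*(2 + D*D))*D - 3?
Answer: 93988388718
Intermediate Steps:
u(D) = -3 + D*(-1 + D)*(2 + D**2) (u(D) = ((-1 + D)*(2 + D**2))*D - 3 = D*(-1 + D)*(2 + D**2) - 3 = -3 + D*(-1 + D)*(2 + D**2))
(u(70) + 3965)*(1293 + (482 + 2194)) = ((-3 + 70**4 - 1*70**3 - 2*70 + 2*70**2) + 3965)*(1293 + (482 + 2194)) = ((-3 + 24010000 - 1*343000 - 140 + 2*4900) + 3965)*(1293 + 2676) = ((-3 + 24010000 - 343000 - 140 + 9800) + 3965)*3969 = (23676657 + 3965)*3969 = 23680622*3969 = 93988388718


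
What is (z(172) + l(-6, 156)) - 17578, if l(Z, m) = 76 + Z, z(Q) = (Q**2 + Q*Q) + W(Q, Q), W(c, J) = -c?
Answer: 41488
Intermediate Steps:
z(Q) = -Q + 2*Q**2 (z(Q) = (Q**2 + Q*Q) - Q = (Q**2 + Q**2) - Q = 2*Q**2 - Q = -Q + 2*Q**2)
(z(172) + l(-6, 156)) - 17578 = (172*(-1 + 2*172) + (76 - 6)) - 17578 = (172*(-1 + 344) + 70) - 17578 = (172*343 + 70) - 17578 = (58996 + 70) - 17578 = 59066 - 17578 = 41488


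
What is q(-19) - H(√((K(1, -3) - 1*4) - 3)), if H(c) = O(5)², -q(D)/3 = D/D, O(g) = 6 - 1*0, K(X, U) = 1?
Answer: -39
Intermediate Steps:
O(g) = 6 (O(g) = 6 + 0 = 6)
q(D) = -3 (q(D) = -3*D/D = -3*1 = -3)
H(c) = 36 (H(c) = 6² = 36)
q(-19) - H(√((K(1, -3) - 1*4) - 3)) = -3 - 1*36 = -3 - 36 = -39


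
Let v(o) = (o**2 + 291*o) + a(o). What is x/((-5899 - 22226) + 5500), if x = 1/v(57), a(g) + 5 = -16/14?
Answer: -7/3140553625 ≈ -2.2289e-9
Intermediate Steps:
a(g) = -43/7 (a(g) = -5 - 16/14 = -5 - 16*1/14 = -5 - 8/7 = -43/7)
v(o) = -43/7 + o**2 + 291*o (v(o) = (o**2 + 291*o) - 43/7 = -43/7 + o**2 + 291*o)
x = 7/138809 (x = 1/(-43/7 + 57**2 + 291*57) = 1/(-43/7 + 3249 + 16587) = 1/(138809/7) = 7/138809 ≈ 5.0429e-5)
x/((-5899 - 22226) + 5500) = 7/(138809*((-5899 - 22226) + 5500)) = 7/(138809*(-28125 + 5500)) = (7/138809)/(-22625) = (7/138809)*(-1/22625) = -7/3140553625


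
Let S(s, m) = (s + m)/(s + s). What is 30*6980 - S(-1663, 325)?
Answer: 348231531/1663 ≈ 2.0940e+5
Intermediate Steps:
S(s, m) = (m + s)/(2*s) (S(s, m) = (m + s)/((2*s)) = (m + s)*(1/(2*s)) = (m + s)/(2*s))
30*6980 - S(-1663, 325) = 30*6980 - (325 - 1663)/(2*(-1663)) = 209400 - (-1)*(-1338)/(2*1663) = 209400 - 1*669/1663 = 209400 - 669/1663 = 348231531/1663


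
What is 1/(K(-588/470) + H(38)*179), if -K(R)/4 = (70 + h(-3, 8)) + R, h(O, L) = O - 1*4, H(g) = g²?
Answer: 235/60683816 ≈ 3.8725e-6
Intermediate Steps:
h(O, L) = -4 + O (h(O, L) = O - 4 = -4 + O)
K(R) = -252 - 4*R (K(R) = -4*((70 + (-4 - 3)) + R) = -4*((70 - 7) + R) = -4*(63 + R) = -252 - 4*R)
1/(K(-588/470) + H(38)*179) = 1/((-252 - (-2352)/470) + 38²*179) = 1/((-252 - (-2352)/470) + 1444*179) = 1/((-252 - 4*(-294/235)) + 258476) = 1/((-252 + 1176/235) + 258476) = 1/(-58044/235 + 258476) = 1/(60683816/235) = 235/60683816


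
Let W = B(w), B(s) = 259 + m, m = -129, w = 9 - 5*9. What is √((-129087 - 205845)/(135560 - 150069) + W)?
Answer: √32225968918/14509 ≈ 12.373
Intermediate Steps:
w = -36 (w = 9 - 45 = -36)
B(s) = 130 (B(s) = 259 - 129 = 130)
W = 130
√((-129087 - 205845)/(135560 - 150069) + W) = √((-129087 - 205845)/(135560 - 150069) + 130) = √(-334932/(-14509) + 130) = √(-334932*(-1/14509) + 130) = √(334932/14509 + 130) = √(2221102/14509) = √32225968918/14509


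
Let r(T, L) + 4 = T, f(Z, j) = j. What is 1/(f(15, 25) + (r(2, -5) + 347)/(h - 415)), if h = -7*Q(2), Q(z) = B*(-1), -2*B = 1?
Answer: 279/6745 ≈ 0.041364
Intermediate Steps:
B = -1/2 (B = -1/2*1 = -1/2 ≈ -0.50000)
r(T, L) = -4 + T
Q(z) = 1/2 (Q(z) = -1/2*(-1) = 1/2)
h = -7/2 (h = -7*1/2 = -7/2 ≈ -3.5000)
1/(f(15, 25) + (r(2, -5) + 347)/(h - 415)) = 1/(25 + ((-4 + 2) + 347)/(-7/2 - 415)) = 1/(25 + (-2 + 347)/(-837/2)) = 1/(25 + 345*(-2/837)) = 1/(25 - 230/279) = 1/(6745/279) = 279/6745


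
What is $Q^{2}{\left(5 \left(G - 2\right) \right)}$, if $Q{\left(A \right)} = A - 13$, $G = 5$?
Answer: $4$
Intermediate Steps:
$Q{\left(A \right)} = -13 + A$
$Q^{2}{\left(5 \left(G - 2\right) \right)} = \left(-13 + 5 \left(5 - 2\right)\right)^{2} = \left(-13 + 5 \cdot 3\right)^{2} = \left(-13 + 15\right)^{2} = 2^{2} = 4$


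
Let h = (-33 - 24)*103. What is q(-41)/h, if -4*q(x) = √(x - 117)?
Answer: I*√158/23484 ≈ 0.00053525*I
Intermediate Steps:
h = -5871 (h = -57*103 = -5871)
q(x) = -√(-117 + x)/4 (q(x) = -√(x - 117)/4 = -√(-117 + x)/4)
q(-41)/h = -√(-117 - 41)/4/(-5871) = -I*√158/4*(-1/5871) = I*√158/23484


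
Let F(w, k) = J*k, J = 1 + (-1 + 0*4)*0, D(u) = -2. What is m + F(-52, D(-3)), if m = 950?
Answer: 948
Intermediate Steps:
J = 1 (J = 1 + (-1 + 0)*0 = 1 - 1*0 = 1 + 0 = 1)
F(w, k) = k (F(w, k) = 1*k = k)
m + F(-52, D(-3)) = 950 - 2 = 948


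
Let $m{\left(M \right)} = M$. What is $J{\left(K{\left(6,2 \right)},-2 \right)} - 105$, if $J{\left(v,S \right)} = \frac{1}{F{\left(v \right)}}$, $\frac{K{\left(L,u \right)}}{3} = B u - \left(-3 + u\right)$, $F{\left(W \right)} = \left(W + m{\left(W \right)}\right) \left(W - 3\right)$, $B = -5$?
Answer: $- \frac{170099}{1620} \approx -105.0$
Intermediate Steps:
$F{\left(W \right)} = 2 W \left(-3 + W\right)$ ($F{\left(W \right)} = \left(W + W\right) \left(W - 3\right) = 2 W \left(-3 + W\right)$)
$K{\left(L,u \right)} = 9 - 18 u$ ($K{\left(L,u \right)} = 3 \left(- 5 u - \left(-3 + u\right)\right) = 3 \left(3 - 6 u\right) = 9 - 18 u$)
$J{\left(v,S \right)} = \frac{1}{2 v \left(-3 + v\right)}$
$J{\left(K{\left(6,2 \right)},-2 \right)} - 105 = \frac{1}{2 \left(9 - 36\right) \left(-3 + \left(9 - 36\right)\right)} - 105 = \frac{1}{2 \left(-27\right) \left(-3 - 27\right)} - 105 = \frac{1}{2} \left(- \frac{1}{27}\right) \frac{1}{-30} - 105 = \frac{1}{2} \left(- \frac{1}{27}\right) \left(- \frac{1}{30}\right) - 105 = \frac{1}{1620} - 105 = - \frac{170099}{1620}$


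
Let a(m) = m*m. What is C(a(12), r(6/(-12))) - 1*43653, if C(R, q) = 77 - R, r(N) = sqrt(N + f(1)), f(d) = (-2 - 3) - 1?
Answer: -43720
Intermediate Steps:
a(m) = m**2
f(d) = -6 (f(d) = -5 - 1 = -6)
r(N) = sqrt(-6 + N) (r(N) = sqrt(N - 6) = sqrt(-6 + N))
C(a(12), r(6/(-12))) - 1*43653 = (77 - 1*12**2) - 1*43653 = (77 - 1*144) - 43653 = (77 - 144) - 43653 = -67 - 43653 = -43720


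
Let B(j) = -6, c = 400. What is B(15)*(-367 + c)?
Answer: -198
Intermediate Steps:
B(15)*(-367 + c) = -6*(-367 + 400) = -6*33 = -198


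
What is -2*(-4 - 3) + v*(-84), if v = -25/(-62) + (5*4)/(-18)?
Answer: 6832/93 ≈ 73.462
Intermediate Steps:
v = -395/558 (v = -25*(-1/62) + 20*(-1/18) = 25/62 - 10/9 = -395/558 ≈ -0.70789)
-2*(-4 - 3) + v*(-84) = -2*(-4 - 3) - 395/558*(-84) = -2*(-7) + 5530/93 = 14 + 5530/93 = 6832/93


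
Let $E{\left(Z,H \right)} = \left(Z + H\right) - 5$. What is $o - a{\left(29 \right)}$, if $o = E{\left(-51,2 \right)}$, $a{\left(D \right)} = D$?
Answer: $-83$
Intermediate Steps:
$E{\left(Z,H \right)} = -5 + H + Z$ ($E{\left(Z,H \right)} = \left(H + Z\right) - 5 = -5 + H + Z$)
$o = -54$ ($o = -5 + 2 - 51 = -54$)
$o - a{\left(29 \right)} = -54 - 29 = -83$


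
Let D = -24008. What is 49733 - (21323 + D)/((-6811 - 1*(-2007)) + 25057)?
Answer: 335748378/6751 ≈ 49733.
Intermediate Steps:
49733 - (21323 + D)/((-6811 - 1*(-2007)) + 25057) = 49733 - (21323 - 24008)/((-6811 - 1*(-2007)) + 25057) = 49733 - (-2685)/((-6811 + 2007) + 25057) = 49733 - (-2685)/(-4804 + 25057) = 49733 - (-2685)/20253 = 49733 - 1*(-895/6751) = 49733 + 895/6751 = 335748378/6751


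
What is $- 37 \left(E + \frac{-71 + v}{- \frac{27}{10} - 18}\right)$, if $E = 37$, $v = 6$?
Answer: $- \frac{307433}{207} \approx -1485.2$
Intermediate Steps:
$- 37 \left(E + \frac{-71 + v}{- \frac{27}{10} - 18}\right) = - 37 \left(37 + \frac{-71 + 6}{- \frac{27}{10} - 18}\right) = - 37 \left(37 - \frac{65}{\left(-27\right) \frac{1}{10} - 18}\right) = - 37 \left(37 - \frac{65}{- \frac{27}{10} - 18}\right) = - 37 \left(37 - \frac{65}{- \frac{207}{10}}\right) = - 37 \left(37 - - \frac{650}{207}\right) = - 37 \left(37 + \frac{650}{207}\right) = \left(-37\right) \frac{8309}{207} = - \frac{307433}{207}$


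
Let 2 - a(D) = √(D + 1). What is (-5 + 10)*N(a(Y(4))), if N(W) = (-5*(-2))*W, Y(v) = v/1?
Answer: 100 - 50*√5 ≈ -11.803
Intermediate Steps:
Y(v) = v (Y(v) = v*1 = v)
a(D) = 2 - √(1 + D) (a(D) = 2 - √(D + 1) = 2 - √(1 + D))
N(W) = 10*W
(-5 + 10)*N(a(Y(4))) = (-5 + 10)*(10*(2 - √(1 + 4))) = 5*(10*(2 - √5)) = 5*(20 - 10*√5) = 100 - 50*√5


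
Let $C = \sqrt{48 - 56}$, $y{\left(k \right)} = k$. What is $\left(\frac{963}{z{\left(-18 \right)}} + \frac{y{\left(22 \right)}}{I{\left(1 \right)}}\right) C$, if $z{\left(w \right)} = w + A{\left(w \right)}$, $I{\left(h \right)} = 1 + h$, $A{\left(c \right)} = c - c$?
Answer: $- 85 i \sqrt{2} \approx - 120.21 i$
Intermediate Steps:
$A{\left(c \right)} = 0$
$z{\left(w \right)} = w$ ($z{\left(w \right)} = w + 0 = w$)
$C = 2 i \sqrt{2}$ ($C = \sqrt{-8} = 2 i \sqrt{2} \approx 2.8284 i$)
$\left(\frac{963}{z{\left(-18 \right)}} + \frac{y{\left(22 \right)}}{I{\left(1 \right)}}\right) C = \left(\frac{963}{-18} + \frac{22}{1 + 1}\right) 2 i \sqrt{2} = \left(963 \left(- \frac{1}{18}\right) + \frac{22}{2}\right) 2 i \sqrt{2} = \left(- \frac{107}{2} + 22 \cdot \frac{1}{2}\right) 2 i \sqrt{2} = \left(- \frac{107}{2} + 11\right) 2 i \sqrt{2} = - \frac{85 \cdot 2 i \sqrt{2}}{2} = - 85 i \sqrt{2}$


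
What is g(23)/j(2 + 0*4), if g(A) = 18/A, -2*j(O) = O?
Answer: -18/23 ≈ -0.78261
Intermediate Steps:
j(O) = -O/2
g(23)/j(2 + 0*4) = (18/23)/((-(2 + 0*4)/2)) = (18*(1/23))/((-(2 + 0)/2)) = 18/(23*((-½*2))) = (18/23)/(-1) = (18/23)*(-1) = -18/23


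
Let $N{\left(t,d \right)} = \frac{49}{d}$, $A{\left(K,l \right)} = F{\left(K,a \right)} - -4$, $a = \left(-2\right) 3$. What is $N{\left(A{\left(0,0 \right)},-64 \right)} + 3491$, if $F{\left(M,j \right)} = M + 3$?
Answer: $\frac{223375}{64} \approx 3490.2$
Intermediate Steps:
$a = -6$
$F{\left(M,j \right)} = 3 + M$
$A{\left(K,l \right)} = 7 + K$ ($A{\left(K,l \right)} = \left(3 + K\right) - -4 = \left(3 + K\right) + 4 = 7 + K$)
$N{\left(A{\left(0,0 \right)},-64 \right)} + 3491 = \frac{49}{-64} + 3491 = 49 \left(- \frac{1}{64}\right) + 3491 = - \frac{49}{64} + 3491 = \frac{223375}{64}$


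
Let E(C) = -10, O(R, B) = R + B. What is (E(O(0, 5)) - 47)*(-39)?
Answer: 2223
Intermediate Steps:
O(R, B) = B + R
(E(O(0, 5)) - 47)*(-39) = (-10 - 47)*(-39) = -57*(-39) = 2223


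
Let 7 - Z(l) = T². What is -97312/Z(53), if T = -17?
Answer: 48656/141 ≈ 345.08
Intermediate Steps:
Z(l) = -282 (Z(l) = 7 - 1*(-17)² = 7 - 1*289 = 7 - 289 = -282)
-97312/Z(53) = -97312/(-282) = -97312*(-1/282) = 48656/141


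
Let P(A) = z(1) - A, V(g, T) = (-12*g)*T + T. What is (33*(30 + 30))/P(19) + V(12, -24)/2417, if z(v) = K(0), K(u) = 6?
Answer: -4741044/31421 ≈ -150.89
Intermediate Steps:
z(v) = 6
V(g, T) = T - 12*T*g (V(g, T) = -12*T*g + T = T - 12*T*g)
P(A) = 6 - A
(33*(30 + 30))/P(19) + V(12, -24)/2417 = (33*(30 + 30))/(6 - 1*19) - 24*(1 - 12*12)/2417 = (33*60)/(6 - 19) - 24*(1 - 144)*(1/2417) = 1980/(-13) - 24*(-143)*(1/2417) = 1980*(-1/13) + 3432*(1/2417) = -1980/13 + 3432/2417 = -4741044/31421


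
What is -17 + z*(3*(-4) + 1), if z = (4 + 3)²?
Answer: -556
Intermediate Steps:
z = 49 (z = 7² = 49)
-17 + z*(3*(-4) + 1) = -17 + 49*(3*(-4) + 1) = -17 + 49*(-12 + 1) = -17 + 49*(-11) = -17 - 539 = -556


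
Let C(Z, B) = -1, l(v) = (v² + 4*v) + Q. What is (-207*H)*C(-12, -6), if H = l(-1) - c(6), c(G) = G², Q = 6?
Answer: -6831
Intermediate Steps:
l(v) = 6 + v² + 4*v (l(v) = (v² + 4*v) + 6 = 6 + v² + 4*v)
H = -33 (H = (6 + (-1)² + 4*(-1)) - 1*6² = (6 + 1 - 4) - 1*36 = 3 - 36 = -33)
(-207*H)*C(-12, -6) = -207*(-33)*(-1) = 6831*(-1) = -6831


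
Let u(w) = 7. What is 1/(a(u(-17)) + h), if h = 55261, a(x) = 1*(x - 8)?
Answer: 1/55260 ≈ 1.8096e-5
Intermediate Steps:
a(x) = -8 + x (a(x) = 1*(-8 + x) = -8 + x)
1/(a(u(-17)) + h) = 1/((-8 + 7) + 55261) = 1/(-1 + 55261) = 1/55260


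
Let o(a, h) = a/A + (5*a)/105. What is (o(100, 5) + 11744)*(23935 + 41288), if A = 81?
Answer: 48281311256/63 ≈ 7.6637e+8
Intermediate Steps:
o(a, h) = 34*a/567 (o(a, h) = a/81 + (5*a)/105 = a*(1/81) + (5*a)*(1/105) = a/81 + a/21 = 34*a/567)
(o(100, 5) + 11744)*(23935 + 41288) = ((34/567)*100 + 11744)*(23935 + 41288) = (3400/567 + 11744)*65223 = (6662248/567)*65223 = 48281311256/63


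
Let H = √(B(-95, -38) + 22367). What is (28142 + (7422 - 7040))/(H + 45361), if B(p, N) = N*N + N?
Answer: 107823097/171466379 - 2377*√23773/171466379 ≈ 0.62669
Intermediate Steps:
B(p, N) = N + N² (B(p, N) = N² + N = N + N²)
H = √23773 (H = √(-38*(1 - 38) + 22367) = √(-38*(-37) + 22367) = √(1406 + 22367) = √23773 ≈ 154.19)
(28142 + (7422 - 7040))/(H + 45361) = (28142 + (7422 - 7040))/(√23773 + 45361) = (28142 + 382)/(45361 + √23773) = 28524/(45361 + √23773)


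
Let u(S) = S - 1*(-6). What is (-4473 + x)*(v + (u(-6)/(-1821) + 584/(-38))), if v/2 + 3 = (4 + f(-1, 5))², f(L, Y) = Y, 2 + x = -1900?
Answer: -17034000/19 ≈ -8.9653e+5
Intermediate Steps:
x = -1902 (x = -2 - 1900 = -1902)
u(S) = 6 + S (u(S) = S + 6 = 6 + S)
v = 156 (v = -6 + 2*(4 + 5)² = -6 + 2*9² = -6 + 2*81 = -6 + 162 = 156)
(-4473 + x)*(v + (u(-6)/(-1821) + 584/(-38))) = (-4473 - 1902)*(156 + ((6 - 6)/(-1821) + 584/(-38))) = -6375*(156 + (0*(-1/1821) + 584*(-1/38))) = -6375*(156 + (0 - 292/19)) = -6375*(156 - 292/19) = -6375*2672/19 = -17034000/19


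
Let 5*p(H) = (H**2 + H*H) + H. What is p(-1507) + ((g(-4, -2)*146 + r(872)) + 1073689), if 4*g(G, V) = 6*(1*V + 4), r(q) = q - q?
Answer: 9911226/5 ≈ 1.9822e+6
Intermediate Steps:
r(q) = 0
p(H) = H/5 + 2*H**2/5 (p(H) = ((H**2 + H*H) + H)/5 = ((H**2 + H**2) + H)/5 = (2*H**2 + H)/5 = (H + 2*H**2)/5 = H/5 + 2*H**2/5)
g(G, V) = 6 + 3*V/2 (g(G, V) = (6*(1*V + 4))/4 = (6*(V + 4))/4 = (6*(4 + V))/4 = (24 + 6*V)/4 = 6 + 3*V/2)
p(-1507) + ((g(-4, -2)*146 + r(872)) + 1073689) = (1/5)*(-1507)*(1 + 2*(-1507)) + (((6 + (3/2)*(-2))*146 + 0) + 1073689) = (1/5)*(-1507)*(1 - 3014) + (((6 - 3)*146 + 0) + 1073689) = (1/5)*(-1507)*(-3013) + ((3*146 + 0) + 1073689) = 4540591/5 + ((438 + 0) + 1073689) = 4540591/5 + (438 + 1073689) = 4540591/5 + 1074127 = 9911226/5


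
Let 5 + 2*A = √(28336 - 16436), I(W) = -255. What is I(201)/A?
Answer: -102/475 - 204*√119/475 ≈ -4.8997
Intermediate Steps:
A = -5/2 + 5*√119 (A = -5/2 + √(28336 - 16436)/2 = -5/2 + √11900/2 = -5/2 + (10*√119)/2 = -5/2 + 5*√119 ≈ 52.044)
I(201)/A = -255/(-5/2 + 5*√119)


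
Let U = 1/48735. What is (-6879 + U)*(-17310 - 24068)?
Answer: 13871894392192/48735 ≈ 2.8464e+8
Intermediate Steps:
U = 1/48735 ≈ 2.0519e-5
(-6879 + U)*(-17310 - 24068) = (-6879 + 1/48735)*(-17310 - 24068) = -335248064/48735*(-41378) = 13871894392192/48735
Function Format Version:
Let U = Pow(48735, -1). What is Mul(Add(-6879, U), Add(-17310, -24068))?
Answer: Rational(13871894392192, 48735) ≈ 2.8464e+8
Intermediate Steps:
U = Rational(1, 48735) ≈ 2.0519e-5
Mul(Add(-6879, U), Add(-17310, -24068)) = Mul(Add(-6879, Rational(1, 48735)), Add(-17310, -24068)) = Mul(Rational(-335248064, 48735), -41378) = Rational(13871894392192, 48735)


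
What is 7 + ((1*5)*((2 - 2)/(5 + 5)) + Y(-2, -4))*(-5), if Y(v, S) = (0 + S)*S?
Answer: -73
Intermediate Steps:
Y(v, S) = S² (Y(v, S) = S*S = S²)
7 + ((1*5)*((2 - 2)/(5 + 5)) + Y(-2, -4))*(-5) = 7 + ((1*5)*((2 - 2)/(5 + 5)) + (-4)²)*(-5) = 7 + (5*(0/10) + 16)*(-5) = 7 + (5*(0*(⅒)) + 16)*(-5) = 7 + (5*0 + 16)*(-5) = 7 + (0 + 16)*(-5) = 7 + 16*(-5) = 7 - 80 = -73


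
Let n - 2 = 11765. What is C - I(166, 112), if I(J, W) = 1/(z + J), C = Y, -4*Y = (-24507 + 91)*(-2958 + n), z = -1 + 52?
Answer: 11668119511/217 ≈ 5.3770e+7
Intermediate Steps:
z = 51
n = 11767 (n = 2 + 11765 = 11767)
Y = 53770136 (Y = -(-24507 + 91)*(-2958 + 11767)/4 = -(-6104)*8809 = -¼*(-215080544) = 53770136)
C = 53770136
I(J, W) = 1/(51 + J)
C - I(166, 112) = 53770136 - 1/(51 + 166) = 53770136 - 1/217 = 11668119511/217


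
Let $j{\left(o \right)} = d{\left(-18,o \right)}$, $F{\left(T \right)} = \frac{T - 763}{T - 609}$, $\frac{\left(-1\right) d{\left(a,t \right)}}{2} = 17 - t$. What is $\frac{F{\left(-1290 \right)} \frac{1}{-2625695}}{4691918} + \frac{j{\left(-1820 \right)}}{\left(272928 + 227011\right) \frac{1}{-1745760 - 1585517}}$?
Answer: $\frac{26030161849078385706776023}{1063271044972401159510} \approx 24481.0$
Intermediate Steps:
$d{\left(a,t \right)} = -34 + 2 t$ ($d{\left(a,t \right)} = - 2 \left(17 - t\right) = -34 + 2 t$)
$F{\left(T \right)} = \frac{-763 + T}{-609 + T}$
$j{\left(o \right)} = -34 + 2 o$
$\frac{F{\left(-1290 \right)} \frac{1}{-2625695}}{4691918} + \frac{j{\left(-1820 \right)}}{\left(272928 + 227011\right) \frac{1}{-1745760 - 1585517}} = \frac{\frac{-763 - 1290}{-609 - 1290} \frac{1}{-2625695}}{4691918} + \frac{-34 + 2 \left(-1820\right)}{\left(272928 + 227011\right) \frac{1}{-1745760 - 1585517}} = \frac{1}{-1899} \left(-2053\right) \left(- \frac{1}{2625695}\right) \frac{1}{4691918} + \frac{-34 - 3640}{499939 \frac{1}{-3331277}} = \left(- \frac{1}{1899}\right) \left(-2053\right) \left(- \frac{1}{2625695}\right) \frac{1}{4691918} - \frac{3674}{499939 \left(- \frac{1}{3331277}\right)} = \frac{2053}{1899} \left(- \frac{1}{2625695}\right) \frac{1}{4691918} - \frac{3674}{- \frac{499939}{3331277}} = \left(- \frac{2053}{4986194805}\right) \frac{1}{4691918} - - \frac{1112646518}{45449} = - \frac{2053}{23394817157085990} + \frac{1112646518}{45449} = \frac{26030161849078385706776023}{1063271044972401159510}$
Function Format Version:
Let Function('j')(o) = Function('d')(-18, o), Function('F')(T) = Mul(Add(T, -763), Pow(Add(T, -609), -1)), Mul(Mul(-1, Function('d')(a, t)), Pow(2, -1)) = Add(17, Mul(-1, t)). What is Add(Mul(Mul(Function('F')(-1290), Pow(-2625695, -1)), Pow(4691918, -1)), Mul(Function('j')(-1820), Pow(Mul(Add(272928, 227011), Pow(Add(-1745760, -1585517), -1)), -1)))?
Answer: Rational(26030161849078385706776023, 1063271044972401159510) ≈ 24481.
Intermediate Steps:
Function('d')(a, t) = Add(-34, Mul(2, t)) (Function('d')(a, t) = Mul(-2, Add(17, Mul(-1, t))) = Add(-34, Mul(2, t)))
Function('F')(T) = Mul(Pow(Add(-609, T), -1), Add(-763, T)) (Function('F')(T) = Mul(Add(-763, T), Pow(Add(-609, T), -1)) = Mul(Pow(Add(-609, T), -1), Add(-763, T)))
Function('j')(o) = Add(-34, Mul(2, o))
Add(Mul(Mul(Function('F')(-1290), Pow(-2625695, -1)), Pow(4691918, -1)), Mul(Function('j')(-1820), Pow(Mul(Add(272928, 227011), Pow(Add(-1745760, -1585517), -1)), -1))) = Add(Mul(Mul(Mul(Pow(Add(-609, -1290), -1), Add(-763, -1290)), Pow(-2625695, -1)), Pow(4691918, -1)), Mul(Add(-34, Mul(2, -1820)), Pow(Mul(Add(272928, 227011), Pow(Add(-1745760, -1585517), -1)), -1))) = Add(Mul(Mul(Mul(Pow(-1899, -1), -2053), Rational(-1, 2625695)), Rational(1, 4691918)), Mul(Add(-34, -3640), Pow(Mul(499939, Pow(-3331277, -1)), -1))) = Add(Mul(Mul(Mul(Rational(-1, 1899), -2053), Rational(-1, 2625695)), Rational(1, 4691918)), Mul(-3674, Pow(Mul(499939, Rational(-1, 3331277)), -1))) = Add(Mul(Mul(Rational(2053, 1899), Rational(-1, 2625695)), Rational(1, 4691918)), Mul(-3674, Pow(Rational(-499939, 3331277), -1))) = Add(Mul(Rational(-2053, 4986194805), Rational(1, 4691918)), Mul(-3674, Rational(-3331277, 499939))) = Add(Rational(-2053, 23394817157085990), Rational(1112646518, 45449)) = Rational(26030161849078385706776023, 1063271044972401159510)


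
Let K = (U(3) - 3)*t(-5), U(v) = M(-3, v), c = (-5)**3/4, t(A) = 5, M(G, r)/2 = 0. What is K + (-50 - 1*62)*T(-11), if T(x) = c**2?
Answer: -109390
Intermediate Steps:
M(G, r) = 0 (M(G, r) = 2*0 = 0)
c = -125/4 (c = -125*1/4 = -125/4 ≈ -31.250)
U(v) = 0
K = -15 (K = (0 - 3)*5 = -3*5 = -15)
T(x) = 15625/16 (T(x) = (-125/4)**2 = 15625/16)
K + (-50 - 1*62)*T(-11) = -15 + (-50 - 1*62)*(15625/16) = -15 + (-50 - 62)*(15625/16) = -15 - 112*15625/16 = -15 - 109375 = -109390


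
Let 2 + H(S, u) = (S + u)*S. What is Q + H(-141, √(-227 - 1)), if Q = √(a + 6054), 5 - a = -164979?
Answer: 19879 + √171038 - 282*I*√57 ≈ 20293.0 - 2129.1*I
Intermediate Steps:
H(S, u) = -2 + S*(S + u) (H(S, u) = -2 + (S + u)*S = -2 + S*(S + u))
a = 164984 (a = 5 - 1*(-164979) = 5 + 164979 = 164984)
Q = √171038 (Q = √(164984 + 6054) = √171038 ≈ 413.57)
Q + H(-141, √(-227 - 1)) = √171038 + (-2 + (-141)² - 141*√(-227 - 1)) = √171038 + (-2 + 19881 - 282*I*√57) = √171038 + (19879 - 282*I*√57) = 19879 + √171038 - 282*I*√57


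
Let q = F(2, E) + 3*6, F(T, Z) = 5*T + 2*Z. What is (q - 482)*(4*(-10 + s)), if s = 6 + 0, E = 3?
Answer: 7168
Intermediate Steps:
F(T, Z) = 2*Z + 5*T
s = 6
q = 34 (q = (2*3 + 5*2) + 3*6 = (6 + 10) + 18 = 16 + 18 = 34)
(q - 482)*(4*(-10 + s)) = (34 - 482)*(4*(-10 + 6)) = -1792*(-4) = -448*(-16) = 7168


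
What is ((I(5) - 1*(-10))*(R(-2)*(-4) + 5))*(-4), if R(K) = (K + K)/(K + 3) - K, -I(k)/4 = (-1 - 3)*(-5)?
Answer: 3640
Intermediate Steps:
I(k) = -80 (I(k) = -4*(-1 - 3)*(-5) = -(-16)*(-5) = -4*20 = -80)
R(K) = -K + 2*K/(3 + K) (R(K) = (2*K)/(3 + K) - K = 2*K/(3 + K) - K = -K + 2*K/(3 + K))
((I(5) - 1*(-10))*(R(-2)*(-4) + 5))*(-4) = ((-80 - 1*(-10))*(-1*(-2)*(1 - 2)/(3 - 2)*(-4) + 5))*(-4) = ((-80 + 10)*(-1*(-2)*(-1)/1*(-4) + 5))*(-4) = -70*(-1*(-2)*1*(-1)*(-4) + 5)*(-4) = -70*(-2*(-4) + 5)*(-4) = -70*(8 + 5)*(-4) = -70*13*(-4) = -910*(-4) = 3640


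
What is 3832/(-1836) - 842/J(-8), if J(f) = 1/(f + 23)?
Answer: -5798128/459 ≈ -12632.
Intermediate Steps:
J(f) = 1/(23 + f)
3832/(-1836) - 842/J(-8) = 3832/(-1836) - 842/(1/(23 - 8)) = 3832*(-1/1836) - 842/(1/15) = -958/459 - 842/1/15 = -958/459 - 842*15 = -958/459 - 12630 = -5798128/459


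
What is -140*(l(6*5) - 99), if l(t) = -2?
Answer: 14140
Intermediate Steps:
-140*(l(6*5) - 99) = -140*(-2 - 99) = -140*(-101) = 14140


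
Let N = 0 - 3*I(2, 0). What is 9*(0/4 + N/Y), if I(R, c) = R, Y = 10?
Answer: -27/5 ≈ -5.4000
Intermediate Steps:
N = -6 (N = 0 - 3*2 = 0 - 6 = -6)
9*(0/4 + N/Y) = 9*(0/4 - 6/10) = 9*(0*(¼) - 6*⅒) = 9*(0 - ⅗) = 9*(-⅗) = -27/5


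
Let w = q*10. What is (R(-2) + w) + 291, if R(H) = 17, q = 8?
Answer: 388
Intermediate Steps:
w = 80 (w = 8*10 = 80)
(R(-2) + w) + 291 = (17 + 80) + 291 = 97 + 291 = 388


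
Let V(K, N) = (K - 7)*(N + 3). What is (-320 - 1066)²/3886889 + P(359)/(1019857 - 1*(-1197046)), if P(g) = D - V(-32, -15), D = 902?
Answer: 137430603394/277963093057 ≈ 0.49442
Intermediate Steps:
V(K, N) = (-7 + K)*(3 + N)
P(g) = 434 (P(g) = 902 - (-21 - 7*(-15) + 3*(-32) - 32*(-15)) = 902 - (-21 + 105 - 96 + 480) = 902 - 1*468 = 902 - 468 = 434)
(-320 - 1066)²/3886889 + P(359)/(1019857 - 1*(-1197046)) = (-320 - 1066)²/3886889 + 434/(1019857 - 1*(-1197046)) = (-1386)²*(1/3886889) + 434/(1019857 + 1197046) = 1920996*(1/3886889) + 434/2216903 = 1920996/3886889 + 434*(1/2216903) = 1920996/3886889 + 14/71513 = 137430603394/277963093057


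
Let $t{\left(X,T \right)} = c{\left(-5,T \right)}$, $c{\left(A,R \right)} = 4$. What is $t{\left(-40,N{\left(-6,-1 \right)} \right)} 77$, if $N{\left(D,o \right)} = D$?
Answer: $308$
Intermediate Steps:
$t{\left(X,T \right)} = 4$
$t{\left(-40,N{\left(-6,-1 \right)} \right)} 77 = 4 \cdot 77 = 308$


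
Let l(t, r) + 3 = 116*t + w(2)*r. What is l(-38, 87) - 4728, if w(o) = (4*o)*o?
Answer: -7747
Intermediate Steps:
w(o) = 4*o²
l(t, r) = -3 + 16*r + 116*t (l(t, r) = -3 + (116*t + (4*2²)*r) = -3 + (116*t + (4*4)*r) = -3 + (116*t + 16*r) = -3 + (16*r + 116*t) = -3 + 16*r + 116*t)
l(-38, 87) - 4728 = (-3 + 16*87 + 116*(-38)) - 4728 = (-3 + 1392 - 4408) - 4728 = -3019 - 4728 = -7747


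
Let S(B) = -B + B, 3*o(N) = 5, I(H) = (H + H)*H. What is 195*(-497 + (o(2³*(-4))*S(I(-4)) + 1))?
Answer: -96720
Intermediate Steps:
I(H) = 2*H² (I(H) = (2*H)*H = 2*H²)
o(N) = 5/3 (o(N) = (⅓)*5 = 5/3)
S(B) = 0
195*(-497 + (o(2³*(-4))*S(I(-4)) + 1)) = 195*(-497 + ((5/3)*0 + 1)) = 195*(-497 + (0 + 1)) = 195*(-497 + 1) = 195*(-496) = -96720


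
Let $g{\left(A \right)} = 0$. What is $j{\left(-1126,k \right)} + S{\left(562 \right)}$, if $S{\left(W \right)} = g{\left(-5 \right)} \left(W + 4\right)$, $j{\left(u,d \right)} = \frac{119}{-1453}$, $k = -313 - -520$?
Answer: $- \frac{119}{1453} \approx -0.0819$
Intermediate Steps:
$k = 207$ ($k = -313 + 520 = 207$)
$j{\left(u,d \right)} = - \frac{119}{1453}$ ($j{\left(u,d \right)} = 119 \left(- \frac{1}{1453}\right) = - \frac{119}{1453}$)
$S{\left(W \right)} = 0$ ($S{\left(W \right)} = 0 \left(W + 4\right) = 0 \left(4 + W\right) = 0$)
$j{\left(-1126,k \right)} + S{\left(562 \right)} = - \frac{119}{1453} + 0 = - \frac{119}{1453}$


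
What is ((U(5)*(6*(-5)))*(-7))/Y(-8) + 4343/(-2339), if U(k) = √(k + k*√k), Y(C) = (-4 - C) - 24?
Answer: -4343/2339 - 21*√(5 + 5*√5)/2 ≈ -44.093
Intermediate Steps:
Y(C) = -28 - C
U(k) = √(k + k^(3/2))
((U(5)*(6*(-5)))*(-7))/Y(-8) + 4343/(-2339) = ((√(5 + 5^(3/2))*(6*(-5)))*(-7))/(-28 - 1*(-8)) + 4343/(-2339) = ((√(5 + 5*√5)*(-30))*(-7))/(-28 + 8) + 4343*(-1/2339) = (-30*√(5 + 5*√5)*(-7))/(-20) - 4343/2339 = (210*√(5 + 5*√5))*(-1/20) - 4343/2339 = -21*√(5 + 5*√5)/2 - 4343/2339 = -4343/2339 - 21*√(5 + 5*√5)/2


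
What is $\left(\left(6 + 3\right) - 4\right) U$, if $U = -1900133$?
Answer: $-9500665$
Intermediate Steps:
$\left(\left(6 + 3\right) - 4\right) U = \left(\left(6 + 3\right) - 4\right) \left(-1900133\right) = \left(9 - 4\right) \left(-1900133\right) = 5 \left(-1900133\right) = -9500665$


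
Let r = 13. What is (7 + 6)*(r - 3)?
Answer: 130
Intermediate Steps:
(7 + 6)*(r - 3) = (7 + 6)*(13 - 3) = 13*10 = 130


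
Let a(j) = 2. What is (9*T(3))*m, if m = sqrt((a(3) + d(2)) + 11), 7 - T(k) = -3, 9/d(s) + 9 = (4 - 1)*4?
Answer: 360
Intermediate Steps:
d(s) = 3 (d(s) = 9/(-9 + (4 - 1)*4) = 9/(-9 + 3*4) = 9/(-9 + 12) = 9/3 = 9*(1/3) = 3)
T(k) = 10 (T(k) = 7 - 1*(-3) = 7 + 3 = 10)
m = 4 (m = sqrt((2 + 3) + 11) = sqrt(5 + 11) = sqrt(16) = 4)
(9*T(3))*m = (9*10)*4 = 90*4 = 360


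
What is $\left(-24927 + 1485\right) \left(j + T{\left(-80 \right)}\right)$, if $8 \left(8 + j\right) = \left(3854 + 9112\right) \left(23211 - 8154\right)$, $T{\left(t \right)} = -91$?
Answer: $- \frac{1144135276335}{2} \approx -5.7207 \cdot 10^{11}$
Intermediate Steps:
$j = \frac{97614499}{4}$ ($j = -8 + \frac{\left(3854 + 9112\right) \left(23211 - 8154\right)}{8} = -8 + \frac{12966 \cdot 15057}{8} = -8 + \frac{1}{8} \cdot 195229062 = -8 + \frac{97614531}{4} = \frac{97614499}{4} \approx 2.4404 \cdot 10^{7}$)
$\left(-24927 + 1485\right) \left(j + T{\left(-80 \right)}\right) = \left(-24927 + 1485\right) \left(\frac{97614499}{4} - 91\right) = \left(-23442\right) \frac{97614135}{4} = - \frac{1144135276335}{2}$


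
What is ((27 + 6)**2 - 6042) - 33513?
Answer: -38466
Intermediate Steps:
((27 + 6)**2 - 6042) - 33513 = (33**2 - 6042) - 33513 = (1089 - 6042) - 33513 = -4953 - 33513 = -38466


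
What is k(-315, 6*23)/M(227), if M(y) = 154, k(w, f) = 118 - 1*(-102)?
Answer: 10/7 ≈ 1.4286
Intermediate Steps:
k(w, f) = 220 (k(w, f) = 118 + 102 = 220)
k(-315, 6*23)/M(227) = 220/154 = 220*(1/154) = 10/7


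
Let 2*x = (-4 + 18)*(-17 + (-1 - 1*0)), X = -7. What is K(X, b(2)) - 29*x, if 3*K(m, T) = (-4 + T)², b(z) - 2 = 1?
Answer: 10963/3 ≈ 3654.3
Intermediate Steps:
b(z) = 3 (b(z) = 2 + 1 = 3)
K(m, T) = (-4 + T)²/3
x = -126 (x = ((-4 + 18)*(-17 + (-1 - 1*0)))/2 = (14*(-17 + (-1 + 0)))/2 = (14*(-17 - 1))/2 = (14*(-18))/2 = (½)*(-252) = -126)
K(X, b(2)) - 29*x = (-4 + 3)²/3 - 29*(-126) = (⅓)*(-1)² + 3654 = (⅓)*1 + 3654 = ⅓ + 3654 = 10963/3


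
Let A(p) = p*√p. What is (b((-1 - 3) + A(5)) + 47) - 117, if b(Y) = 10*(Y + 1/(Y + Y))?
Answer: -11970/109 + 5475*√5/109 ≈ 2.4997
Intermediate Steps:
A(p) = p^(3/2)
b(Y) = 5/Y + 10*Y (b(Y) = 10*(Y + 1/(2*Y)) = 5/Y + 10*Y)
(b((-1 - 3) + A(5)) + 47) - 117 = ((5/((-1 - 3) + 5^(3/2)) + 10*((-1 - 3) + 5^(3/2))) + 47) - 117 = ((5/(-4 + 5*√5) + 10*(-4 + 5*√5)) + 47) - 117 = ((5/(-4 + 5*√5) + (-40 + 50*√5)) + 47) - 117 = ((-40 + 5/(-4 + 5*√5) + 50*√5) + 47) - 117 = (7 + 5/(-4 + 5*√5) + 50*√5) - 117 = -110 + 5/(-4 + 5*√5) + 50*√5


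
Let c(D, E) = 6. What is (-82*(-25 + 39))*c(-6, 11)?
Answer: -6888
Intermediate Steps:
(-82*(-25 + 39))*c(-6, 11) = -82*(-25 + 39)*6 = -82*14*6 = -1148*6 = -6888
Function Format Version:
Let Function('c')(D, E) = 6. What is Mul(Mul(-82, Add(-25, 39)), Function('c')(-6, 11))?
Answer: -6888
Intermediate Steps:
Mul(Mul(-82, Add(-25, 39)), Function('c')(-6, 11)) = Mul(Mul(-82, Add(-25, 39)), 6) = Mul(Mul(-82, 14), 6) = Mul(-1148, 6) = -6888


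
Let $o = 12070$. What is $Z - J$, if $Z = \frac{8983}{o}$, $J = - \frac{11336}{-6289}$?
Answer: $- \frac{80331433}{75908230} \approx -1.0583$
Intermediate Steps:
$J = \frac{11336}{6289}$ ($J = \left(-11336\right) \left(- \frac{1}{6289}\right) = \frac{11336}{6289} \approx 1.8025$)
$Z = \frac{8983}{12070} \approx 0.74424$
$Z - J = \frac{8983}{12070} - \frac{11336}{6289} = - \frac{80331433}{75908230}$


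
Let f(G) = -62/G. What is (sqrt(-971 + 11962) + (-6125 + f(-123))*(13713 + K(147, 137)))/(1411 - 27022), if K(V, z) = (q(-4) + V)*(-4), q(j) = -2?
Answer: 9893259629/3150153 - sqrt(10991)/25611 ≈ 3140.6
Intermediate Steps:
K(V, z) = 8 - 4*V (K(V, z) = (-2 + V)*(-4) = 8 - 4*V)
(sqrt(-971 + 11962) + (-6125 + f(-123))*(13713 + K(147, 137)))/(1411 - 27022) = (sqrt(-971 + 11962) + (-6125 - 62/(-123))*(13713 + (8 - 4*147)))/(1411 - 27022) = (sqrt(10991) + (-6125 - 62*(-1/123))*(13713 + (8 - 588)))/(-25611) = (sqrt(10991) + (-6125 + 62/123)*(13713 - 580))*(-1/25611) = (sqrt(10991) - 753313/123*13133)*(-1/25611) = (sqrt(10991) - 9893259629/123)*(-1/25611) = (-9893259629/123 + sqrt(10991))*(-1/25611) = 9893259629/3150153 - sqrt(10991)/25611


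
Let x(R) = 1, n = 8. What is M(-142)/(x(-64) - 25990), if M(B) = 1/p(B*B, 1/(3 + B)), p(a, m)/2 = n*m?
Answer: 139/415824 ≈ 0.00033428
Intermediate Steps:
p(a, m) = 16*m (p(a, m) = 2*(8*m) = 16*m)
M(B) = 3/16 + B/16 (M(B) = 1/(16/(3 + B)) = 3/16 + B/16)
M(-142)/(x(-64) - 25990) = (3/16 + (1/16)*(-142))/(1 - 25990) = (3/16 - 71/8)/(-25989) = -139/16*(-1/25989) = 139/415824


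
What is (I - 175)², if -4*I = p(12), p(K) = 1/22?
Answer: 237190801/7744 ≈ 30629.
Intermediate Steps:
p(K) = 1/22
I = -1/88 (I = -¼*1/22 = -1/88 ≈ -0.011364)
(I - 175)² = (-1/88 - 175)² = (-15401/88)² = 237190801/7744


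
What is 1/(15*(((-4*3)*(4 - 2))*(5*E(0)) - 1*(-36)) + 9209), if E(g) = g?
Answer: 1/9749 ≈ 0.00010257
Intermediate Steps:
1/(15*(((-4*3)*(4 - 2))*(5*E(0)) - 1*(-36)) + 9209) = 1/(15*(((-4*3)*(4 - 2))*(5*0) - 1*(-36)) + 9209) = 1/(15*(-12*2*0 + 36) + 9209) = 1/(15*(-24*0 + 36) + 9209) = 1/(15*(0 + 36) + 9209) = 1/(15*36 + 9209) = 1/(540 + 9209) = 1/9749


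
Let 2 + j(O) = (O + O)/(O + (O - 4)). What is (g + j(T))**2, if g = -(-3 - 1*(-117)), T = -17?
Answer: 4782969/361 ≈ 13249.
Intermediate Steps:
g = -114 (g = -(-3 + 117) = -1*114 = -114)
j(O) = -2 + 2*O/(-4 + 2*O) (j(O) = -2 + (O + O)/(O + (O - 4)) = -2 + (2*O)/(O + (-4 + O)) = -2 + (2*O)/(-4 + 2*O) = -2 + 2*O/(-4 + 2*O))
(g + j(T))**2 = (-114 + (4 - 1*(-17))/(-2 - 17))**2 = (-114 + (4 + 17)/(-19))**2 = (-114 - 1/19*21)**2 = (-114 - 21/19)**2 = (-2187/19)**2 = 4782969/361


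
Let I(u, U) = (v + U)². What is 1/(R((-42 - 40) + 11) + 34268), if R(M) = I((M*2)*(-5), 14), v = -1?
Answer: 1/34437 ≈ 2.9039e-5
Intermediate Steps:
I(u, U) = (-1 + U)²
R(M) = 169 (R(M) = (-1 + 14)² = 13² = 169)
1/(R((-42 - 40) + 11) + 34268) = 1/(169 + 34268) = 1/34437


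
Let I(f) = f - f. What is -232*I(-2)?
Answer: 0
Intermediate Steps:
I(f) = 0
-232*I(-2) = -232*0 = 0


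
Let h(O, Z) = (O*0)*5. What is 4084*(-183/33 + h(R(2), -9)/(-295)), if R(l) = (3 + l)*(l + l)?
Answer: -249124/11 ≈ -22648.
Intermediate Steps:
R(l) = 2*l*(3 + l) (R(l) = (3 + l)*(2*l) = 2*l*(3 + l))
h(O, Z) = 0 (h(O, Z) = 0*5 = 0)
4084*(-183/33 + h(R(2), -9)/(-295)) = 4084*(-183/33 + 0/(-295)) = 4084*(-183*1/33 + 0*(-1/295)) = 4084*(-61/11 + 0) = 4084*(-61/11) = -249124/11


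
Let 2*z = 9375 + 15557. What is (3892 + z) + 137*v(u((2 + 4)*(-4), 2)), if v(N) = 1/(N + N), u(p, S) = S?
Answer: 65569/4 ≈ 16392.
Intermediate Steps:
v(N) = 1/(2*N)
z = 12466 (z = (9375 + 15557)/2 = (1/2)*24932 = 12466)
(3892 + z) + 137*v(u((2 + 4)*(-4), 2)) = (3892 + 12466) + 137*((1/2)/2) = 16358 + 137*((1/2)*(1/2)) = 16358 + 137*(1/4) = 16358 + 137/4 = 65569/4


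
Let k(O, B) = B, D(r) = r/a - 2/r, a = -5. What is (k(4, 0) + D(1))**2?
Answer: 121/25 ≈ 4.8400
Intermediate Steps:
D(r) = -2/r - r/5 (D(r) = r/(-5) - 2/r = r*(-1/5) - 2/r = -r/5 - 2/r = -2/r - r/5)
(k(4, 0) + D(1))**2 = (0 + (-2/1 - 1/5*1))**2 = (0 + (-2*1 - 1/5))**2 = (0 + (-2 - 1/5))**2 = (0 - 11/5)**2 = (-11/5)**2 = 121/25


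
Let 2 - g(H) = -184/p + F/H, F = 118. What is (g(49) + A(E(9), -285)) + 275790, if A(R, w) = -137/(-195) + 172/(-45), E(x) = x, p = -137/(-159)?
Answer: 216776211413/785421 ≈ 2.7600e+5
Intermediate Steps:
p = 137/159 (p = -137*(-1/159) = 137/159 ≈ 0.86164)
g(H) = 29530/137 - 118/H (g(H) = 2 - (-184/137/159 + 118/H) = 2 - (-184*159/137 + 118/H) = 2 - (-29256/137 + 118/H) = 2 + (29256/137 - 118/H) = 29530/137 - 118/H)
A(R, w) = -365/117 (A(R, w) = -137*(-1/195) + 172*(-1/45) = 137/195 - 172/45 = -365/117)
(g(49) + A(E(9), -285)) + 275790 = ((29530/137 - 118/49) - 365/117) + 275790 = (1430804/6713 - 365/117) + 275790 = 164953823/785421 + 275790 = 216776211413/785421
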